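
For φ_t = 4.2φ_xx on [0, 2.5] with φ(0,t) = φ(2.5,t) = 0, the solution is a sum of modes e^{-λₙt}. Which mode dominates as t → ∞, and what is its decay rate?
Eigenvalues: λₙ = 4.2n²π²/2.5².
First three modes:
  n=1: λ₁ = 4.2π²/2.5² ≈ 6.632
  n=2: λ₂ = 16.8π²/2.5² ≈ 26.529 (4× faster decay)
  n=3: λ₃ = 37.8π²/2.5² ≈ 59.691 (9× faster decay)
As t → ∞, higher modes decay exponentially faster. The n=1 mode dominates: φ ~ c₁ sin(πx/2.5) e^{-λ₁t}.
Decay rate: λ₁ = 4.2π²/2.5² ≈ 6.632.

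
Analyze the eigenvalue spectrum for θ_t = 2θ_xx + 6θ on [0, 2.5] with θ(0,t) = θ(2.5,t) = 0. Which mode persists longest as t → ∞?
Eigenvalues: λₙ = 2n²π²/2.5² - 6.
First three modes:
  n=1: λ₁ = 2π²/2.5² - 6 ≈ -2.842
  n=2: λ₂ = 8π²/2.5² - 6 ≈ 6.633
  n=3: λ₃ = 18π²/2.5² - 6 ≈ 22.424
Since 2π²/2.5² ≈ 3.158 < 6, λ₁ < 0.
The n=1 mode grows fastest (−λₙ is largest for n=1) → dominates.
Asymptotic: θ ~ c₁ sin(πx/2.5) e^{2.842t} (exponential growth at rate −λ₁ ≈ 2.842).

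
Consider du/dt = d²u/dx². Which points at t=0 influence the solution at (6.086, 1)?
The entire real line. The heat equation has infinite propagation speed: any initial disturbance instantly affects all points (though exponentially small far away).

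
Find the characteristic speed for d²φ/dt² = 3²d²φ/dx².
Speed = 3. Information travels along characteristics x = x₀ ± 3t.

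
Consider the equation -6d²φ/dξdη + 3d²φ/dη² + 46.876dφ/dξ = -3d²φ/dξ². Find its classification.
Rewriting in standard form: 3d²φ/dξ² - 6d²φ/dξdη + 3d²φ/dη² + 46.876dφ/dξ = 0. Parabolic. (A = 3, B = -6, C = 3 gives B² - 4AC = 0.)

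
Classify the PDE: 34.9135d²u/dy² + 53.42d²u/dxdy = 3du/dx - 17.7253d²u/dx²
Rewriting in standard form: 17.7253d²u/dx² + 53.42d²u/dxdy + 34.9135d²u/dy² - 3du/dx = 0. A = 17.7253, B = 53.42, C = 34.9135. Discriminant B² - 4AC = 378.2873538. Since 378.2873538 > 0, hyperbolic.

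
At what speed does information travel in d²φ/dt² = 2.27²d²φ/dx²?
Speed = 2.27. Information travels along characteristics x = x₀ ± 2.27t.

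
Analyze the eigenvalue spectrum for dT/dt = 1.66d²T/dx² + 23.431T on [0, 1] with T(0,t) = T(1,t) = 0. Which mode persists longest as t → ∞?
Eigenvalues: λₙ = 1.66n²π²/1² - 23.431.
First three modes:
  n=1: λ₁ = 1.66π² - 23.431 ≈ -7.047
  n=2: λ₂ = 6.64π² - 23.431 ≈ 42.103
  n=3: λ₃ = 14.94π² - 23.431 ≈ 124.021
Since 1.66π² ≈ 16.384 < 23.431, λ₁ < 0.
The n=1 mode grows fastest (−λₙ is largest for n=1) → dominates.
Asymptotic: T ~ c₁ sin(πx/1) e^{7.047t} (exponential growth at rate −λ₁ ≈ 7.047).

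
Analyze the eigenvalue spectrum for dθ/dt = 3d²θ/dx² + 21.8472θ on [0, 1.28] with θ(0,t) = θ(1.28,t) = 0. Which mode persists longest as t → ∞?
Eigenvalues: λₙ = 3n²π²/1.28² - 21.8472.
First three modes:
  n=1: λ₁ = 3π²/1.28² - 21.8472 ≈ -3.775
  n=2: λ₂ = 12π²/1.28² - 21.8472 ≈ 50.44
  n=3: λ₃ = 27π²/1.28² - 21.8472 ≈ 140.799
Since 3π²/1.28² ≈ 18.072 < 21.8472, λ₁ < 0.
The n=1 mode grows fastest (−λₙ is largest for n=1) → dominates.
Asymptotic: θ ~ c₁ sin(πx/1.28) e^{3.775t} (exponential growth at rate −λ₁ ≈ 3.775).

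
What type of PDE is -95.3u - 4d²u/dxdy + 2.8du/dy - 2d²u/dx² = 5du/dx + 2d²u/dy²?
Rewriting in standard form: -2d²u/dx² - 4d²u/dxdy - 2d²u/dy² - 5du/dx + 2.8du/dy - 95.3u = 0. With A = -2, B = -4, C = -2, the discriminant is 0. This is a parabolic PDE.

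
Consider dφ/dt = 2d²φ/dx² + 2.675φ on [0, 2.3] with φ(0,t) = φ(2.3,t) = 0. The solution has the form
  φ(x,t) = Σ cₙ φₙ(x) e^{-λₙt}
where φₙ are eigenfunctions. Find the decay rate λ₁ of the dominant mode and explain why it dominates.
Eigenvalues: λₙ = 2n²π²/2.3² - 2.675.
First three modes:
  n=1: λ₁ = 2π²/2.3² - 2.675 ≈ 1.056
  n=2: λ₂ = 8π²/2.3² - 2.675 ≈ 12.251
  n=3: λ₃ = 18π²/2.3² - 2.675 ≈ 30.908
Since 2π²/2.3² ≈ 3.731 > 2.675, all λₙ > 0.
The n=1 mode decays slowest → dominates as t → ∞.
Asymptotic: φ ~ c₁ sin(πx/2.3) e^{-λ₁t} with decay rate λ₁ ≈ 1.056.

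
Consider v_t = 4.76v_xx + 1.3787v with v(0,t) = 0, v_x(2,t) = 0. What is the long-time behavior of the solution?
As t → ∞, v → 0. Diffusion dominates reaction (r=1.3787 < κπ²/(4L²)≈2.94); solution decays.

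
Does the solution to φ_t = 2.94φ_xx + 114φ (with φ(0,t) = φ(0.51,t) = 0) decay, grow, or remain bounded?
φ grows unboundedly. Reaction dominates diffusion (r=114 > κπ²/L²≈111.56); solution grows exponentially.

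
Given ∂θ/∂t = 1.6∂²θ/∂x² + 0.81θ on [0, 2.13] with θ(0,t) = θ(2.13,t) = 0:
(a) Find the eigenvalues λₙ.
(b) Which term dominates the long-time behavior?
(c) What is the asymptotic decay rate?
Eigenvalues: λₙ = 1.6n²π²/2.13² - 0.81.
First three modes:
  n=1: λ₁ = 1.6π²/2.13² - 0.81 ≈ 2.671
  n=2: λ₂ = 6.4π²/2.13² - 0.81 ≈ 13.113
  n=3: λ₃ = 14.4π²/2.13² - 0.81 ≈ 30.516
Since 1.6π²/2.13² ≈ 3.481 > 0.81, all λₙ > 0.
The n=1 mode decays slowest → dominates as t → ∞.
Asymptotic: θ ~ c₁ sin(πx/2.13) e^{-λ₁t} with decay rate λ₁ ≈ 2.671.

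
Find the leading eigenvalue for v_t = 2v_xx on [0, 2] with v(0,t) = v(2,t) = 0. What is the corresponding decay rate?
Eigenvalues: λₙ = 2n²π²/2².
First three modes:
  n=1: λ₁ = 2π²/2² ≈ 4.935
  n=2: λ₂ = 8π²/2² ≈ 19.739 (4× faster decay)
  n=3: λ₃ = 18π²/2² ≈ 44.413 (9× faster decay)
As t → ∞, higher modes decay exponentially faster. The n=1 mode dominates: v ~ c₁ sin(πx/2) e^{-λ₁t}.
Decay rate: λ₁ = 2π²/2² ≈ 4.935.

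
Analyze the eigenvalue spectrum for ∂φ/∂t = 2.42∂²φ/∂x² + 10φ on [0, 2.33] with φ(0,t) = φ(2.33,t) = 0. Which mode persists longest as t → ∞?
Eigenvalues: λₙ = 2.42n²π²/2.33² - 10.
First three modes:
  n=1: λ₁ = 2.42π²/2.33² - 10 ≈ -5.601
  n=2: λ₂ = 9.68π²/2.33² - 10 ≈ 7.598
  n=3: λ₃ = 21.78π²/2.33² - 10 ≈ 29.595
Since 2.42π²/2.33² ≈ 4.399 < 10, λ₁ < 0.
The n=1 mode grows fastest (−λₙ is largest for n=1) → dominates.
Asymptotic: φ ~ c₁ sin(πx/2.33) e^{5.601t} (exponential growth at rate −λ₁ ≈ 5.601).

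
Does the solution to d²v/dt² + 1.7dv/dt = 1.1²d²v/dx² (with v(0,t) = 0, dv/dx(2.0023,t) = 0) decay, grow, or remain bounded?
v → 0. Damping (γ=1.7) dissipates energy; oscillations decay exponentially.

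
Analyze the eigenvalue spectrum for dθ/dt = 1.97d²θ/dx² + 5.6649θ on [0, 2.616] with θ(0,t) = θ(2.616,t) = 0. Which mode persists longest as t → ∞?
Eigenvalues: λₙ = 1.97n²π²/2.616² - 5.6649.
First three modes:
  n=1: λ₁ = 1.97π²/2.616² - 5.6649 ≈ -2.824
  n=2: λ₂ = 7.88π²/2.616² - 5.6649 ≈ 5.7
  n=3: λ₃ = 17.73π²/2.616² - 5.6649 ≈ 19.905
Since 1.97π²/2.616² ≈ 2.841 < 5.6649, λ₁ < 0.
The n=1 mode grows fastest (−λₙ is largest for n=1) → dominates.
Asymptotic: θ ~ c₁ sin(πx/2.616) e^{2.824t} (exponential growth at rate −λ₁ ≈ 2.824).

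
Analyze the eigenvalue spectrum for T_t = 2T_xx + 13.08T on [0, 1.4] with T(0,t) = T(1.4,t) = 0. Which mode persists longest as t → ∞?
Eigenvalues: λₙ = 2n²π²/1.4² - 13.08.
First three modes:
  n=1: λ₁ = 2π²/1.4² - 13.08 ≈ -3.009
  n=2: λ₂ = 8π²/1.4² - 13.08 ≈ 27.204
  n=3: λ₃ = 18π²/1.4² - 13.08 ≈ 77.559
Since 2π²/1.4² ≈ 10.071 < 13.08, λ₁ < 0.
The n=1 mode grows fastest (−λₙ is largest for n=1) → dominates.
Asymptotic: T ~ c₁ sin(πx/1.4) e^{3.009t} (exponential growth at rate −λ₁ ≈ 3.009).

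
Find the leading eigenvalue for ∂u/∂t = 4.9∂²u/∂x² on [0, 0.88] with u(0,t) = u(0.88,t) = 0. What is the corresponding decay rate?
Eigenvalues: λₙ = 4.9n²π²/0.88².
First three modes:
  n=1: λ₁ = 4.9π²/0.88² ≈ 62.45
  n=2: λ₂ = 19.6π²/0.88² ≈ 249.799 (4× faster decay)
  n=3: λ₃ = 44.1π²/0.88² ≈ 562.047 (9× faster decay)
As t → ∞, higher modes decay exponentially faster. The n=1 mode dominates: u ~ c₁ sin(πx/0.88) e^{-λ₁t}.
Decay rate: λ₁ = 4.9π²/0.88² ≈ 62.45.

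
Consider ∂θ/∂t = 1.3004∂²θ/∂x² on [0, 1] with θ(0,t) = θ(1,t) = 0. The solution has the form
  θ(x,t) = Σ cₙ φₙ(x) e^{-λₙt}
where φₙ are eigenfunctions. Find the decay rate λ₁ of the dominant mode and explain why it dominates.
Eigenvalues: λₙ = 1.3004n²π².
First three modes:
  n=1: λ₁ = 1.3004π² ≈ 12.834
  n=2: λ₂ = 5.2016π² ≈ 51.338 (4× faster decay)
  n=3: λ₃ = 11.7036π² ≈ 115.51 (9× faster decay)
As t → ∞, higher modes decay exponentially faster. The n=1 mode dominates: θ ~ c₁ sin(πx) e^{-λ₁t}.
Decay rate: λ₁ = 1.3004π² ≈ 12.834.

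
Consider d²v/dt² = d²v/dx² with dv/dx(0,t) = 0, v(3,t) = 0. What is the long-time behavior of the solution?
As t → ∞, v oscillates (no decay). Energy is conserved; the solution oscillates indefinitely as standing waves.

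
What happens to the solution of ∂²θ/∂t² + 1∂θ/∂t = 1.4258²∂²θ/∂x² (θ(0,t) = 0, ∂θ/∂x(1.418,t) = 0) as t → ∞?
θ → 0. Damping (γ=1) dissipates energy; oscillations decay exponentially.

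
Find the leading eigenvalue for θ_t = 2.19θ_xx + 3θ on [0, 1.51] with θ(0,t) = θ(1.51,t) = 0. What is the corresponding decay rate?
Eigenvalues: λₙ = 2.19n²π²/1.51² - 3.
First three modes:
  n=1: λ₁ = 2.19π²/1.51² - 3 ≈ 6.48
  n=2: λ₂ = 8.76π²/1.51² - 3 ≈ 34.918
  n=3: λ₃ = 19.71π²/1.51² - 3 ≈ 82.316
Since 2.19π²/1.51² ≈ 9.48 > 3, all λₙ > 0.
The n=1 mode decays slowest → dominates as t → ∞.
Asymptotic: θ ~ c₁ sin(πx/1.51) e^{-λ₁t} with decay rate λ₁ ≈ 6.48.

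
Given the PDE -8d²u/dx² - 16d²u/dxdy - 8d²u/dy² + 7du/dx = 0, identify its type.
The second-order coefficients are A = -8, B = -16, C = -8. Since B² - 4AC = 0 = 0, this is a parabolic PDE.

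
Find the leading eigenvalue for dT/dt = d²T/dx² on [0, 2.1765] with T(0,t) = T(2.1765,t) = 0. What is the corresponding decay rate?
Eigenvalues: λₙ = n²π²/2.1765².
First three modes:
  n=1: λ₁ = π²/2.1765² ≈ 2.083
  n=2: λ₂ = 4π²/2.1765² ≈ 8.334 (4× faster decay)
  n=3: λ₃ = 9π²/2.1765² ≈ 18.751 (9× faster decay)
As t → ∞, higher modes decay exponentially faster. The n=1 mode dominates: T ~ c₁ sin(πx/2.1765) e^{-λ₁t}.
Decay rate: λ₁ = π²/2.1765² ≈ 2.083.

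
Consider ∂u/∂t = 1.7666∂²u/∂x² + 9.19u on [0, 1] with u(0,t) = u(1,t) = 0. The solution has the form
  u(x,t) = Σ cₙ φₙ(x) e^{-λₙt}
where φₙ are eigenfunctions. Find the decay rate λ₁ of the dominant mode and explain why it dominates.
Eigenvalues: λₙ = 1.7666n²π²/1² - 9.19.
First three modes:
  n=1: λ₁ = 1.7666π² - 9.19 ≈ 8.246
  n=2: λ₂ = 7.0664π² - 9.19 ≈ 60.553
  n=3: λ₃ = 15.8994π² - 9.19 ≈ 147.731
Since 1.7666π² ≈ 17.436 > 9.19, all λₙ > 0.
The n=1 mode decays slowest → dominates as t → ∞.
Asymptotic: u ~ c₁ sin(πx/1) e^{-λ₁t} with decay rate λ₁ ≈ 8.246.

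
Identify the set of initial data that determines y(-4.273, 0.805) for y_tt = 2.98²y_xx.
Domain of dependence: [-6.6719, -1.8741]. Signals travel at speed 2.98, so data within |x - -4.273| ≤ 2.98·0.805 = 2.3989 can reach the point.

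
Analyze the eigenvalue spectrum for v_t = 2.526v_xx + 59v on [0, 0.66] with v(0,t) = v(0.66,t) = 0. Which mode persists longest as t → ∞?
Eigenvalues: λₙ = 2.526n²π²/0.66² - 59.
First three modes:
  n=1: λ₁ = 2.526π²/0.66² - 59 ≈ -1.767
  n=2: λ₂ = 10.104π²/0.66² - 59 ≈ 169.931
  n=3: λ₃ = 22.734π²/0.66² - 59 ≈ 456.095
Since 2.526π²/0.66² ≈ 57.233 < 59, λ₁ < 0.
The n=1 mode grows fastest (−λₙ is largest for n=1) → dominates.
Asymptotic: v ~ c₁ sin(πx/0.66) e^{1.767t} (exponential growth at rate −λ₁ ≈ 1.767).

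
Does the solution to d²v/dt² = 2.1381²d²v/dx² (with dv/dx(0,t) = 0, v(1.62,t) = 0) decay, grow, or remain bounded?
v oscillates (no decay). Energy is conserved; the solution oscillates indefinitely as standing waves.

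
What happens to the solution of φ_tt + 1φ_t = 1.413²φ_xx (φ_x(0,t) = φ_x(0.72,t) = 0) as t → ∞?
φ → constant (steady state). Damping (γ=1) dissipates the nonconstant modes; with Neumann BCs the spatial average obeys M''+γM'=0 and tends to a finite limit.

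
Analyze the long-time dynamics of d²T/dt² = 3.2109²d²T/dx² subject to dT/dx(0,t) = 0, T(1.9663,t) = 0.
Long-time behavior: T oscillates (no decay). Energy is conserved; the solution oscillates indefinitely as standing waves.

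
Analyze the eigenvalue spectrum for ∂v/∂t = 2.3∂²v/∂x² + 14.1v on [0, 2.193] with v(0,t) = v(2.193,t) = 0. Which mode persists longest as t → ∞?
Eigenvalues: λₙ = 2.3n²π²/2.193² - 14.1.
First three modes:
  n=1: λ₁ = 2.3π²/2.193² - 14.1 ≈ -9.38
  n=2: λ₂ = 9.2π²/2.193² - 14.1 ≈ 4.78
  n=3: λ₃ = 20.7π²/2.193² - 14.1 ≈ 28.381
Since 2.3π²/2.193² ≈ 4.72 < 14.1, λ₁ < 0.
The n=1 mode grows fastest (−λₙ is largest for n=1) → dominates.
Asymptotic: v ~ c₁ sin(πx/2.193) e^{9.38t} (exponential growth at rate −λ₁ ≈ 9.38).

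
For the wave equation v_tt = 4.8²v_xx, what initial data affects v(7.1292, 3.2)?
Domain of dependence: [-8.2308, 22.4892]. Signals travel at speed 4.8, so data within |x - 7.1292| ≤ 4.8·3.2 = 15.36 can reach the point.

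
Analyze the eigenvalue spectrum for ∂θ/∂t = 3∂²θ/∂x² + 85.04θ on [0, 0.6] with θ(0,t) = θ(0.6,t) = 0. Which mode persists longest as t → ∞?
Eigenvalues: λₙ = 3n²π²/0.6² - 85.04.
First three modes:
  n=1: λ₁ = 3π²/0.6² - 85.04 ≈ -2.793
  n=2: λ₂ = 12π²/0.6² - 85.04 ≈ 243.947
  n=3: λ₃ = 27π²/0.6² - 85.04 ≈ 655.18
Since 3π²/0.6² ≈ 82.247 < 85.04, λ₁ < 0.
The n=1 mode grows fastest (−λₙ is largest for n=1) → dominates.
Asymptotic: θ ~ c₁ sin(πx/0.6) e^{2.793t} (exponential growth at rate −λ₁ ≈ 2.793).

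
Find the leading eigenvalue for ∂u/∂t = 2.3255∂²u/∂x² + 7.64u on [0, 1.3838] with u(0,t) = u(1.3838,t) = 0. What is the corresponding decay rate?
Eigenvalues: λₙ = 2.3255n²π²/1.3838² - 7.64.
First three modes:
  n=1: λ₁ = 2.3255π²/1.3838² - 7.64 ≈ 4.346
  n=2: λ₂ = 9.302π²/1.3838² - 7.64 ≈ 40.303
  n=3: λ₃ = 20.9295π²/1.3838² - 7.64 ≈ 100.233
Since 2.3255π²/1.3838² ≈ 11.986 > 7.64, all λₙ > 0.
The n=1 mode decays slowest → dominates as t → ∞.
Asymptotic: u ~ c₁ sin(πx/1.3838) e^{-λ₁t} with decay rate λ₁ ≈ 4.346.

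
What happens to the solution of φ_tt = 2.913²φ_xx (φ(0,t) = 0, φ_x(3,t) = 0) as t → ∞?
φ oscillates (no decay). Energy is conserved; the solution oscillates indefinitely as standing waves.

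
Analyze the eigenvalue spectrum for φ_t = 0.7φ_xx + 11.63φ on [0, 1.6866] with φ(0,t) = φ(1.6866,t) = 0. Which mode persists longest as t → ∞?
Eigenvalues: λₙ = 0.7n²π²/1.6866² - 11.63.
First three modes:
  n=1: λ₁ = 0.7π²/1.6866² - 11.63 ≈ -9.201
  n=2: λ₂ = 2.8π²/1.6866² - 11.63 ≈ -1.915
  n=3: λ₃ = 6.3π²/1.6866² - 11.63 ≈ 10.228
Since 0.7π²/1.6866² ≈ 2.429 < 11.63, λ₁ < 0.
The n=1 mode grows fastest (−λₙ is largest for n=1) → dominates.
Asymptotic: φ ~ c₁ sin(πx/1.6866) e^{9.201t} (exponential growth at rate −λ₁ ≈ 9.201).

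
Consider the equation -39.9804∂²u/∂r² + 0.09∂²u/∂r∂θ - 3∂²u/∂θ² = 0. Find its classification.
Elliptic. (A = -39.9804, B = 0.09, C = -3 gives B² - 4AC = -479.7567.)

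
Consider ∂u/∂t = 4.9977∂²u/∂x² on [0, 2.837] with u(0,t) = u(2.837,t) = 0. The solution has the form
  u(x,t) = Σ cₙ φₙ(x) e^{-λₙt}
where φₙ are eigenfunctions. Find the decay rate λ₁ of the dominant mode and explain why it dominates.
Eigenvalues: λₙ = 4.9977n²π²/2.837².
First three modes:
  n=1: λ₁ = 4.9977π²/2.837² ≈ 6.128
  n=2: λ₂ = 19.9908π²/2.837² ≈ 24.514 (4× faster decay)
  n=3: λ₃ = 44.9793π²/2.837² ≈ 55.156 (9× faster decay)
As t → ∞, higher modes decay exponentially faster. The n=1 mode dominates: u ~ c₁ sin(πx/2.837) e^{-λ₁t}.
Decay rate: λ₁ = 4.9977π²/2.837² ≈ 6.128.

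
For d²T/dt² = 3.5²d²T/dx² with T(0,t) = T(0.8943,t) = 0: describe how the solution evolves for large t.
T oscillates (no decay). Energy is conserved; the solution oscillates indefinitely as standing waves.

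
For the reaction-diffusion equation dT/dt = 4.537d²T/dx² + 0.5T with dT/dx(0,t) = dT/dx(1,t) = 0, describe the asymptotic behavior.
T grows unboundedly. With Neumann BCs the constant mode has diffusion eigenvalue 0, so any r > 0 makes it grow like e^(0.5t); solution grows exponentially.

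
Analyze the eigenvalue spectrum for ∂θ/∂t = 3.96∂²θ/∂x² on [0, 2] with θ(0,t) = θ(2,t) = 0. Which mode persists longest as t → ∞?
Eigenvalues: λₙ = 3.96n²π²/2².
First three modes:
  n=1: λ₁ = 3.96π²/2² ≈ 9.771
  n=2: λ₂ = 15.84π²/2² ≈ 39.084 (4× faster decay)
  n=3: λ₃ = 35.64π²/2² ≈ 87.938 (9× faster decay)
As t → ∞, higher modes decay exponentially faster. The n=1 mode dominates: θ ~ c₁ sin(πx/2) e^{-λ₁t}.
Decay rate: λ₁ = 3.96π²/2² ≈ 9.771.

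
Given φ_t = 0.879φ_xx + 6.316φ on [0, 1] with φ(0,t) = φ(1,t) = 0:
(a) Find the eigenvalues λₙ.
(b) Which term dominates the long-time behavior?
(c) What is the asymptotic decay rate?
Eigenvalues: λₙ = 0.879n²π²/1² - 6.316.
First three modes:
  n=1: λ₁ = 0.879π² - 6.316 ≈ 2.359
  n=2: λ₂ = 3.516π² - 6.316 ≈ 28.386
  n=3: λ₃ = 7.911π² - 6.316 ≈ 71.762
Since 0.879π² ≈ 8.675 > 6.316, all λₙ > 0.
The n=1 mode decays slowest → dominates as t → ∞.
Asymptotic: φ ~ c₁ sin(πx/1) e^{-λ₁t} with decay rate λ₁ ≈ 2.359.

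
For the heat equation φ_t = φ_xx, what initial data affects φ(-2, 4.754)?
The entire real line. The heat equation has infinite propagation speed: any initial disturbance instantly affects all points (though exponentially small far away).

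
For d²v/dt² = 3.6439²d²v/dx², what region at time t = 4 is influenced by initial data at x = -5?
Domain of influence: [-19.5756, 9.5756]. Data at x = -5 spreads outward at speed 3.6439.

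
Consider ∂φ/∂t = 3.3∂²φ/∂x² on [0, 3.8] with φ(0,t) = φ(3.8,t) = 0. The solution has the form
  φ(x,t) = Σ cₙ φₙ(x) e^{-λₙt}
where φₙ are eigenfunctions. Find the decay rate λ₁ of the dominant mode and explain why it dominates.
Eigenvalues: λₙ = 3.3n²π²/3.8².
First three modes:
  n=1: λ₁ = 3.3π²/3.8² ≈ 2.256
  n=2: λ₂ = 13.2π²/3.8² ≈ 9.022 (4× faster decay)
  n=3: λ₃ = 29.7π²/3.8² ≈ 20.3 (9× faster decay)
As t → ∞, higher modes decay exponentially faster. The n=1 mode dominates: φ ~ c₁ sin(πx/3.8) e^{-λ₁t}.
Decay rate: λ₁ = 3.3π²/3.8² ≈ 2.256.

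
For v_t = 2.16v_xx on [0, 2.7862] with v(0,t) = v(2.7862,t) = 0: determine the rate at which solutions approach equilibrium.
Eigenvalues: λₙ = 2.16n²π²/2.7862².
First three modes:
  n=1: λ₁ = 2.16π²/2.7862² ≈ 2.746
  n=2: λ₂ = 8.64π²/2.7862² ≈ 10.985 (4× faster decay)
  n=3: λ₃ = 19.44π²/2.7862² ≈ 24.716 (9× faster decay)
As t → ∞, higher modes decay exponentially faster. The n=1 mode dominates: v ~ c₁ sin(πx/2.7862) e^{-λ₁t}.
Decay rate: λ₁ = 2.16π²/2.7862² ≈ 2.746.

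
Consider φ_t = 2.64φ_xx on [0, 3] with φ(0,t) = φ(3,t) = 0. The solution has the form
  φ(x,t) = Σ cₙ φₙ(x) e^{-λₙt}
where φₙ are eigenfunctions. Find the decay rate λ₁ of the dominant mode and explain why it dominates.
Eigenvalues: λₙ = 2.64n²π²/3².
First three modes:
  n=1: λ₁ = 2.64π²/3² ≈ 2.895
  n=2: λ₂ = 10.56π²/3² ≈ 11.58 (4× faster decay)
  n=3: λ₃ = 23.76π²/3² ≈ 26.056 (9× faster decay)
As t → ∞, higher modes decay exponentially faster. The n=1 mode dominates: φ ~ c₁ sin(πx/3) e^{-λ₁t}.
Decay rate: λ₁ = 2.64π²/3² ≈ 2.895.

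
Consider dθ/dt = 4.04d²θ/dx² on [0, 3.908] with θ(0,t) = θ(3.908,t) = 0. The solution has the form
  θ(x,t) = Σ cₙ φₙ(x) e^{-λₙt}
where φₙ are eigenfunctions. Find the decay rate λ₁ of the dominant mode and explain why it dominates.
Eigenvalues: λₙ = 4.04n²π²/3.908².
First three modes:
  n=1: λ₁ = 4.04π²/3.908² ≈ 2.611
  n=2: λ₂ = 16.16π²/3.908² ≈ 10.443 (4× faster decay)
  n=3: λ₃ = 36.36π²/3.908² ≈ 23.497 (9× faster decay)
As t → ∞, higher modes decay exponentially faster. The n=1 mode dominates: θ ~ c₁ sin(πx/3.908) e^{-λ₁t}.
Decay rate: λ₁ = 4.04π²/3.908² ≈ 2.611.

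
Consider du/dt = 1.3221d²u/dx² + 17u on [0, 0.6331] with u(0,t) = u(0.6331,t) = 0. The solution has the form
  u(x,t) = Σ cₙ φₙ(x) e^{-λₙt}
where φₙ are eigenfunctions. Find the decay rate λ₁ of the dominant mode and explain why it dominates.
Eigenvalues: λₙ = 1.3221n²π²/0.6331² - 17.
First three modes:
  n=1: λ₁ = 1.3221π²/0.6331² - 17 ≈ 15.555
  n=2: λ₂ = 5.2884π²/0.6331² - 17 ≈ 113.221
  n=3: λ₃ = 11.8989π²/0.6331² - 17 ≈ 275.996
Since 1.3221π²/0.6331² ≈ 32.555 > 17, all λₙ > 0.
The n=1 mode decays slowest → dominates as t → ∞.
Asymptotic: u ~ c₁ sin(πx/0.6331) e^{-λ₁t} with decay rate λ₁ ≈ 15.555.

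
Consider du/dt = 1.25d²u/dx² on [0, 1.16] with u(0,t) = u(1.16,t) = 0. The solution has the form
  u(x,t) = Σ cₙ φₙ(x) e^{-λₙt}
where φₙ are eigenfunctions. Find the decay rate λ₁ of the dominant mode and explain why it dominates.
Eigenvalues: λₙ = 1.25n²π²/1.16².
First three modes:
  n=1: λ₁ = 1.25π²/1.16² ≈ 9.168
  n=2: λ₂ = 5π²/1.16² ≈ 36.674 (4× faster decay)
  n=3: λ₃ = 11.25π²/1.16² ≈ 82.516 (9× faster decay)
As t → ∞, higher modes decay exponentially faster. The n=1 mode dominates: u ~ c₁ sin(πx/1.16) e^{-λ₁t}.
Decay rate: λ₁ = 1.25π²/1.16² ≈ 9.168.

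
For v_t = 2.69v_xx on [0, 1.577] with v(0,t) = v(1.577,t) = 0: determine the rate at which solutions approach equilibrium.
Eigenvalues: λₙ = 2.69n²π²/1.577².
First three modes:
  n=1: λ₁ = 2.69π²/1.577² ≈ 10.676
  n=2: λ₂ = 10.76π²/1.577² ≈ 42.702 (4× faster decay)
  n=3: λ₃ = 24.21π²/1.577² ≈ 96.08 (9× faster decay)
As t → ∞, higher modes decay exponentially faster. The n=1 mode dominates: v ~ c₁ sin(πx/1.577) e^{-λ₁t}.
Decay rate: λ₁ = 2.69π²/1.577² ≈ 10.676.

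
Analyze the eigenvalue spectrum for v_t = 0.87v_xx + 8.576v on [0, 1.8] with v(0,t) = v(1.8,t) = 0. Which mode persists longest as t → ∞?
Eigenvalues: λₙ = 0.87n²π²/1.8² - 8.576.
First three modes:
  n=1: λ₁ = 0.87π²/1.8² - 8.576 ≈ -5.926
  n=2: λ₂ = 3.48π²/1.8² - 8.576 ≈ 2.025
  n=3: λ₃ = 7.83π²/1.8² - 8.576 ≈ 15.276
Since 0.87π²/1.8² ≈ 2.65 < 8.576, λ₁ < 0.
The n=1 mode grows fastest (−λₙ is largest for n=1) → dominates.
Asymptotic: v ~ c₁ sin(πx/1.8) e^{5.926t} (exponential growth at rate −λ₁ ≈ 5.926).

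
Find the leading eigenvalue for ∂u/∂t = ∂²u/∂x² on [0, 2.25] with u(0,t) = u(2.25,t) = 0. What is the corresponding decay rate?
Eigenvalues: λₙ = n²π²/2.25².
First three modes:
  n=1: λ₁ = π²/2.25² ≈ 1.95
  n=2: λ₂ = 4π²/2.25² ≈ 7.798 (4× faster decay)
  n=3: λ₃ = 9π²/2.25² ≈ 17.546 (9× faster decay)
As t → ∞, higher modes decay exponentially faster. The n=1 mode dominates: u ~ c₁ sin(πx/2.25) e^{-λ₁t}.
Decay rate: λ₁ = π²/2.25² ≈ 1.95.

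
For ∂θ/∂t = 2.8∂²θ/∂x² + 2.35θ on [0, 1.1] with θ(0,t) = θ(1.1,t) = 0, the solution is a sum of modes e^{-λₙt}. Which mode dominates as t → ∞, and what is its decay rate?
Eigenvalues: λₙ = 2.8n²π²/1.1² - 2.35.
First three modes:
  n=1: λ₁ = 2.8π²/1.1² - 2.35 ≈ 20.489
  n=2: λ₂ = 11.2π²/1.1² - 2.35 ≈ 89.005
  n=3: λ₃ = 25.2π²/1.1² - 2.35 ≈ 203.199
Since 2.8π²/1.1² ≈ 22.839 > 2.35, all λₙ > 0.
The n=1 mode decays slowest → dominates as t → ∞.
Asymptotic: θ ~ c₁ sin(πx/1.1) e^{-λ₁t} with decay rate λ₁ ≈ 20.489.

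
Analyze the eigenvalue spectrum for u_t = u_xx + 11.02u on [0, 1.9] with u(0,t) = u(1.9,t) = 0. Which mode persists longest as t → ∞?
Eigenvalues: λₙ = n²π²/1.9² - 11.02.
First three modes:
  n=1: λ₁ = π²/1.9² - 11.02 ≈ -8.286
  n=2: λ₂ = 4π²/1.9² - 11.02 ≈ -0.084
  n=3: λ₃ = 9π²/1.9² - 11.02 ≈ 13.586
Since π²/1.9² ≈ 2.734 < 11.02, λ₁ < 0.
The n=1 mode grows fastest (−λₙ is largest for n=1) → dominates.
Asymptotic: u ~ c₁ sin(πx/1.9) e^{8.286t} (exponential growth at rate −λ₁ ≈ 8.286).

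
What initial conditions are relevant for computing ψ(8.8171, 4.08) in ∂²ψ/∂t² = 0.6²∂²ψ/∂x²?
Domain of dependence: [6.3691, 11.2651]. Signals travel at speed 0.6, so data within |x - 8.8171| ≤ 0.6·4.08 = 2.448 can reach the point.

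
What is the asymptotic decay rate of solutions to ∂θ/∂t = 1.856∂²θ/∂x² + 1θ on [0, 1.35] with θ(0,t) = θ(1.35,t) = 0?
Eigenvalues: λₙ = 1.856n²π²/1.35² - 1.
First three modes:
  n=1: λ₁ = 1.856π²/1.35² - 1 ≈ 9.051
  n=2: λ₂ = 7.424π²/1.35² - 1 ≈ 39.204
  n=3: λ₃ = 16.704π²/1.35² - 1 ≈ 89.459
Since 1.856π²/1.35² ≈ 10.051 > 1, all λₙ > 0.
The n=1 mode decays slowest → dominates as t → ∞.
Asymptotic: θ ~ c₁ sin(πx/1.35) e^{-λ₁t} with decay rate λ₁ ≈ 9.051.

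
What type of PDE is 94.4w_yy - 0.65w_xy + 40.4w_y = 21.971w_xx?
Rewriting in standard form: -21.971w_xx - 0.65w_xy + 94.4w_yy + 40.4w_y = 0. With A = -21.971, B = -0.65, C = 94.4, the discriminant is 8296.6721. This is a hyperbolic PDE.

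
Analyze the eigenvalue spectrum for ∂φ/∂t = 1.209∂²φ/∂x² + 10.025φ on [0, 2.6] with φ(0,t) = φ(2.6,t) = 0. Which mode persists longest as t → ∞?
Eigenvalues: λₙ = 1.209n²π²/2.6² - 10.025.
First three modes:
  n=1: λ₁ = 1.209π²/2.6² - 10.025 ≈ -8.26
  n=2: λ₂ = 4.836π²/2.6² - 10.025 ≈ -2.964
  n=3: λ₃ = 10.881π²/2.6² - 10.025 ≈ 5.861
Since 1.209π²/2.6² ≈ 1.765 < 10.025, λ₁ < 0.
The n=1 mode grows fastest (−λₙ is largest for n=1) → dominates.
Asymptotic: φ ~ c₁ sin(πx/2.6) e^{8.26t} (exponential growth at rate −λ₁ ≈ 8.26).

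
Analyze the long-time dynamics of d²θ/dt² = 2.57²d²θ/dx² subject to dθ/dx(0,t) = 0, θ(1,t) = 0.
Long-time behavior: θ oscillates (no decay). Energy is conserved; the solution oscillates indefinitely as standing waves.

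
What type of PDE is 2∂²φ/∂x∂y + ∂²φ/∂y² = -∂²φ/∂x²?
Rewriting in standard form: ∂²φ/∂x² + 2∂²φ/∂x∂y + ∂²φ/∂y² = 0. With A = 1, B = 2, C = 1, the discriminant is 0. This is a parabolic PDE.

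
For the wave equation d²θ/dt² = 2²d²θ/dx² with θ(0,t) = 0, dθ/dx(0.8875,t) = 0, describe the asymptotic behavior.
θ oscillates (no decay). Energy is conserved; the solution oscillates indefinitely as standing waves.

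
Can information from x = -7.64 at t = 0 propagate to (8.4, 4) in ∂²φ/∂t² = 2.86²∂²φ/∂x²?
No. The domain of dependence is [-3.04, 19.84], and -7.64 is outside this interval.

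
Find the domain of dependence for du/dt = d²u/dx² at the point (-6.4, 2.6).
The entire real line. The heat equation has infinite propagation speed: any initial disturbance instantly affects all points (though exponentially small far away).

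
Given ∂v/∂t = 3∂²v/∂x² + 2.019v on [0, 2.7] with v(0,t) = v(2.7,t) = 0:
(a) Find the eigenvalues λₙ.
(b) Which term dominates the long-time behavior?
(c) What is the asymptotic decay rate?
Eigenvalues: λₙ = 3n²π²/2.7² - 2.019.
First three modes:
  n=1: λ₁ = 3π²/2.7² - 2.019 ≈ 2.043
  n=2: λ₂ = 12π²/2.7² - 2.019 ≈ 14.227
  n=3: λ₃ = 27π²/2.7² - 2.019 ≈ 34.535
Since 3π²/2.7² ≈ 4.062 > 2.019, all λₙ > 0.
The n=1 mode decays slowest → dominates as t → ∞.
Asymptotic: v ~ c₁ sin(πx/2.7) e^{-λ₁t} with decay rate λ₁ ≈ 2.043.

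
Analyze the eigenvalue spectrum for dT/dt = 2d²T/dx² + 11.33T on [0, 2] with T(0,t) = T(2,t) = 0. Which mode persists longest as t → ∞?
Eigenvalues: λₙ = 2n²π²/2² - 11.33.
First three modes:
  n=1: λ₁ = 2π²/2² - 11.33 ≈ -6.395
  n=2: λ₂ = 8π²/2² - 11.33 ≈ 8.409
  n=3: λ₃ = 18π²/2² - 11.33 ≈ 33.083
Since 2π²/2² ≈ 4.935 < 11.33, λ₁ < 0.
The n=1 mode grows fastest (−λₙ is largest for n=1) → dominates.
Asymptotic: T ~ c₁ sin(πx/2) e^{6.395t} (exponential growth at rate −λ₁ ≈ 6.395).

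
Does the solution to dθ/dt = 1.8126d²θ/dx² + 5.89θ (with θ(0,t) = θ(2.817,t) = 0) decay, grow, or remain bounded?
θ grows unboundedly. Reaction dominates diffusion (r=5.89 > κπ²/L²≈2.25); solution grows exponentially.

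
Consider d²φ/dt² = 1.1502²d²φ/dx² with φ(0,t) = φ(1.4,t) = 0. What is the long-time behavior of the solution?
As t → ∞, φ oscillates (no decay). Energy is conserved; the solution oscillates indefinitely as standing waves.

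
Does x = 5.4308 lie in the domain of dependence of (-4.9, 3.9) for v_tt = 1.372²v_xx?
No. The domain of dependence is [-10.2508, 0.4508], and 5.4308 is outside this interval.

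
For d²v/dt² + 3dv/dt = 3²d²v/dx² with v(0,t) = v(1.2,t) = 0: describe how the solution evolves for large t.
v → 0. Damping (γ=3) dissipates energy; oscillations decay exponentially.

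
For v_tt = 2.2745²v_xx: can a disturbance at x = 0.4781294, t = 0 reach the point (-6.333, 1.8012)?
No. The domain of dependence is [-10.4298294, -2.2361706], and 0.4781294 is outside this interval.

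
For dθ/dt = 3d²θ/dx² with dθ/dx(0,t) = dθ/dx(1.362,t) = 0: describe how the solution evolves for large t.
θ → constant (steady state). Heat is conserved (no flux at boundaries); solution approaches the spatial average.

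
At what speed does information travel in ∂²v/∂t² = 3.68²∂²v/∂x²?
Speed = 3.68. Information travels along characteristics x = x₀ ± 3.68t.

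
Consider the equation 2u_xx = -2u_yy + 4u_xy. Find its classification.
Rewriting in standard form: 2u_xx - 4u_xy + 2u_yy = 0. Parabolic. (A = 2, B = -4, C = 2 gives B² - 4AC = 0.)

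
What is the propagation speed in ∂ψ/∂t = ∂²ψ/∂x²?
Infinite. The heat equation is parabolic, not hyperbolic, so disturbances propagate instantly.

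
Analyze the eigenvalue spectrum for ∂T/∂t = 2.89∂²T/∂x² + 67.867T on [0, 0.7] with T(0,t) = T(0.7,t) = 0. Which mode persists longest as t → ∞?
Eigenvalues: λₙ = 2.89n²π²/0.7² - 67.867.
First three modes:
  n=1: λ₁ = 2.89π²/0.7² - 67.867 ≈ -9.656
  n=2: λ₂ = 11.56π²/0.7² - 67.867 ≈ 164.975
  n=3: λ₃ = 26.01π²/0.7² - 67.867 ≈ 456.028
Since 2.89π²/0.7² ≈ 58.211 < 67.867, λ₁ < 0.
The n=1 mode grows fastest (−λₙ is largest for n=1) → dominates.
Asymptotic: T ~ c₁ sin(πx/0.7) e^{9.656t} (exponential growth at rate −λ₁ ≈ 9.656).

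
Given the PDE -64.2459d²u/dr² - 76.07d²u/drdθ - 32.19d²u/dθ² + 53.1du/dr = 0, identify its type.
The second-order coefficients are A = -64.2459, B = -76.07, C = -32.19. Since B² - 4AC = -2485.657184 < 0, this is an elliptic PDE.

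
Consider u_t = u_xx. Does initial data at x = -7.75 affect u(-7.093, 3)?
Yes, for any finite x. The heat equation has infinite propagation speed, so all initial data affects all points at any t > 0.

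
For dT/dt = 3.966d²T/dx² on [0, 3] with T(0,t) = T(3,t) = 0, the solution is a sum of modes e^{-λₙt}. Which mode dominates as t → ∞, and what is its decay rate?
Eigenvalues: λₙ = 3.966n²π²/3².
First three modes:
  n=1: λ₁ = 3.966π²/3² ≈ 4.349
  n=2: λ₂ = 15.864π²/3² ≈ 17.397 (4× faster decay)
  n=3: λ₃ = 35.694π²/3² ≈ 39.143 (9× faster decay)
As t → ∞, higher modes decay exponentially faster. The n=1 mode dominates: T ~ c₁ sin(πx/3) e^{-λ₁t}.
Decay rate: λ₁ = 3.966π²/3² ≈ 4.349.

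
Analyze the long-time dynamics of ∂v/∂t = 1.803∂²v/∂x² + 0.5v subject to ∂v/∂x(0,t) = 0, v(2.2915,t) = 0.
Long-time behavior: v → 0. Diffusion dominates reaction (r=0.5 < κπ²/(4L²)≈0.85); solution decays.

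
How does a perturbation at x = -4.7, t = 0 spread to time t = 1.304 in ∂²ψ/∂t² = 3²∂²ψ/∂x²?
Domain of influence: [-8.612, -0.788]. Data at x = -4.7 spreads outward at speed 3.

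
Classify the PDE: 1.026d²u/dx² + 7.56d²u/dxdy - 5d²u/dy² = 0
A = 1.026, B = 7.56, C = -5. Discriminant B² - 4AC = 77.6736. Since 77.6736 > 0, hyperbolic.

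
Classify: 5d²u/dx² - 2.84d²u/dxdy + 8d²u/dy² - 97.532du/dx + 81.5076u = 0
Elliptic (discriminant = -151.9344).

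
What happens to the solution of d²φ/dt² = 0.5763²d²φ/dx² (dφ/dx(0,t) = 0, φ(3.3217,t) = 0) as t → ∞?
φ oscillates (no decay). Energy is conserved; the solution oscillates indefinitely as standing waves.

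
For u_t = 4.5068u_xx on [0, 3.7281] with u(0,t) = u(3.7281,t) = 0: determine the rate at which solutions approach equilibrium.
Eigenvalues: λₙ = 4.5068n²π²/3.7281².
First three modes:
  n=1: λ₁ = 4.5068π²/3.7281² ≈ 3.2
  n=2: λ₂ = 18.0272π²/3.7281² ≈ 12.801 (4× faster decay)
  n=3: λ₃ = 40.5612π²/3.7281² ≈ 28.803 (9× faster decay)
As t → ∞, higher modes decay exponentially faster. The n=1 mode dominates: u ~ c₁ sin(πx/3.7281) e^{-λ₁t}.
Decay rate: λ₁ = 4.5068π²/3.7281² ≈ 3.2.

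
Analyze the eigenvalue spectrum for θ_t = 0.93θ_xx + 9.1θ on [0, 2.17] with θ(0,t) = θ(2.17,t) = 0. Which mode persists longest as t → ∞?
Eigenvalues: λₙ = 0.93n²π²/2.17² - 9.1.
First three modes:
  n=1: λ₁ = 0.93π²/2.17² - 9.1 ≈ -7.151
  n=2: λ₂ = 3.72π²/2.17² - 9.1 ≈ -1.303
  n=3: λ₃ = 8.37π²/2.17² - 9.1 ≈ 8.443
Since 0.93π²/2.17² ≈ 1.949 < 9.1, λ₁ < 0.
The n=1 mode grows fastest (−λₙ is largest for n=1) → dominates.
Asymptotic: θ ~ c₁ sin(πx/2.17) e^{7.151t} (exponential growth at rate −λ₁ ≈ 7.151).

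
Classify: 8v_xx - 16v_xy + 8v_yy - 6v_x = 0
Parabolic (discriminant = 0).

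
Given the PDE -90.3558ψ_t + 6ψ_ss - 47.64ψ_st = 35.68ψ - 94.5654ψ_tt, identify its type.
Rewriting in standard form: 6ψ_ss - 47.64ψ_st + 94.5654ψ_tt - 90.3558ψ_t - 35.68ψ = 0. The second-order coefficients are A = 6, B = -47.64, C = 94.5654. Since B² - 4AC = 0 = 0, this is a parabolic PDE.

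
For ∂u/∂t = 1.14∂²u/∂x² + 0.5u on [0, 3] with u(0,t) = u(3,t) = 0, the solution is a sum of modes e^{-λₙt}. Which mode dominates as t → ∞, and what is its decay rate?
Eigenvalues: λₙ = 1.14n²π²/3² - 0.5.
First three modes:
  n=1: λ₁ = 1.14π²/3² - 0.5 ≈ 0.75
  n=2: λ₂ = 4.56π²/3² - 0.5 ≈ 4.501
  n=3: λ₃ = 10.26π²/3² - 0.5 ≈ 10.751
Since 1.14π²/3² ≈ 1.25 > 0.5, all λₙ > 0.
The n=1 mode decays slowest → dominates as t → ∞.
Asymptotic: u ~ c₁ sin(πx/3) e^{-λ₁t} with decay rate λ₁ ≈ 0.75.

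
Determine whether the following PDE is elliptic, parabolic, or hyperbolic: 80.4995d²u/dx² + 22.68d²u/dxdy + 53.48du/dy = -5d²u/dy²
Rewriting in standard form: 80.4995d²u/dx² + 22.68d²u/dxdy + 5d²u/dy² + 53.48du/dy = 0. Coefficients: A = 80.4995, B = 22.68, C = 5. B² - 4AC = -1095.6076, which is negative, so the equation is elliptic.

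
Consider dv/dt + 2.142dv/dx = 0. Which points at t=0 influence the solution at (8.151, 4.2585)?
A single point: x = -0.970707. The characteristic through (8.151, 4.2585) is x - 2.142t = const, so x = 8.151 - 2.142·4.2585 = -0.970707.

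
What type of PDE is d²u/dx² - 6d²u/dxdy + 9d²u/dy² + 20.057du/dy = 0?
With A = 1, B = -6, C = 9, the discriminant is 0. This is a parabolic PDE.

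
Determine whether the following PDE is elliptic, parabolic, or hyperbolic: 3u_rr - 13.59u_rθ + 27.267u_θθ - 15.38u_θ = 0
Coefficients: A = 3, B = -13.59, C = 27.267. B² - 4AC = -142.5159, which is negative, so the equation is elliptic.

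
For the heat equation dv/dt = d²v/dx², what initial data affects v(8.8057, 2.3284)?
The entire real line. The heat equation has infinite propagation speed: any initial disturbance instantly affects all points (though exponentially small far away).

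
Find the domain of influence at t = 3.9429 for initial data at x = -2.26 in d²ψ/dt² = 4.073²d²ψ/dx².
Domain of influence: [-18.3194317, 13.7994317]. Data at x = -2.26 spreads outward at speed 4.073.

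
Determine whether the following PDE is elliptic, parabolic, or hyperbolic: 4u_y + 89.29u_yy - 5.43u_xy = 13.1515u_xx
Rewriting in standard form: -13.1515u_xx - 5.43u_xy + 89.29u_yy + 4u_y = 0. Coefficients: A = -13.1515, B = -5.43, C = 89.29. B² - 4AC = 4726.67464, which is positive, so the equation is hyperbolic.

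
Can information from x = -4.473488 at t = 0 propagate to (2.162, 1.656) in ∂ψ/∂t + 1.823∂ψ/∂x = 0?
No. Only data at x = -0.856888 affects (2.162, 1.656). Advection has one-way propagation along characteristics.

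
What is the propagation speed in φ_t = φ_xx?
Infinite. The heat equation is parabolic, not hyperbolic, so disturbances propagate instantly.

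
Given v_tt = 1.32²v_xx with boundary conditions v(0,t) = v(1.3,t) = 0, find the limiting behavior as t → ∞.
v oscillates (no decay). Energy is conserved; the solution oscillates indefinitely as standing waves.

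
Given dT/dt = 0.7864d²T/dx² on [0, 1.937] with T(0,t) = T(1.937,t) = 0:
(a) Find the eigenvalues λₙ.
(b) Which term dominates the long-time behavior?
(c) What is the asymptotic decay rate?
Eigenvalues: λₙ = 0.7864n²π²/1.937².
First three modes:
  n=1: λ₁ = 0.7864π²/1.937² ≈ 2.069
  n=2: λ₂ = 3.1456π²/1.937² ≈ 8.275 (4× faster decay)
  n=3: λ₃ = 7.0776π²/1.937² ≈ 18.618 (9× faster decay)
As t → ∞, higher modes decay exponentially faster. The n=1 mode dominates: T ~ c₁ sin(πx/1.937) e^{-λ₁t}.
Decay rate: λ₁ = 0.7864π²/1.937² ≈ 2.069.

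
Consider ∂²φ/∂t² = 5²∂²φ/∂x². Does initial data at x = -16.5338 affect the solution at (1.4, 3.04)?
No. The domain of dependence is [-13.8, 16.6], and -16.5338 is outside this interval.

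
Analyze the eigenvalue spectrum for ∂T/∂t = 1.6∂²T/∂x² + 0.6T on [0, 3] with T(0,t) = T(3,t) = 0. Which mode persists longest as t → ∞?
Eigenvalues: λₙ = 1.6n²π²/3² - 0.6.
First three modes:
  n=1: λ₁ = 1.6π²/3² - 0.6 ≈ 1.155
  n=2: λ₂ = 6.4π²/3² - 0.6 ≈ 6.418
  n=3: λ₃ = 14.4π²/3² - 0.6 ≈ 15.191
Since 1.6π²/3² ≈ 1.755 > 0.6, all λₙ > 0.
The n=1 mode decays slowest → dominates as t → ∞.
Asymptotic: T ~ c₁ sin(πx/3) e^{-λ₁t} with decay rate λ₁ ≈ 1.155.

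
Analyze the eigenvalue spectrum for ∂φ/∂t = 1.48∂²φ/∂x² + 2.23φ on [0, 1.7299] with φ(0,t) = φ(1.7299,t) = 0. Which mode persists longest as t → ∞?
Eigenvalues: λₙ = 1.48n²π²/1.7299² - 2.23.
First three modes:
  n=1: λ₁ = 1.48π²/1.7299² - 2.23 ≈ 2.651
  n=2: λ₂ = 5.92π²/1.7299² - 2.23 ≈ 17.294
  n=3: λ₃ = 13.32π²/1.7299² - 2.23 ≈ 41.7
Since 1.48π²/1.7299² ≈ 4.881 > 2.23, all λₙ > 0.
The n=1 mode decays slowest → dominates as t → ∞.
Asymptotic: φ ~ c₁ sin(πx/1.7299) e^{-λ₁t} with decay rate λ₁ ≈ 2.651.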